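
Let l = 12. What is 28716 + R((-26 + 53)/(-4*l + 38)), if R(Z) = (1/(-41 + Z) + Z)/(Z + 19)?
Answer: 12548819/437 ≈ 28716.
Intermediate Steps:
R(Z) = (Z + 1/(-41 + Z))/(19 + Z)
28716 + R((-26 + 53)/(-4*l + 38)) = 28716 + (-1 - ((-26 + 53)/(-4*12 + 38))² + 41*((-26 + 53)/(-4*12 + 38)))/(779 - ((-26 + 53)/(-4*12 + 38))² + 22*((-26 + 53)/(-4*12 + 38))) = 28716 + (-1 - (27/(-48 + 38))² + 41*(27/(-48 + 38)))/(779 - (27/(-48 + 38))² + 22*(27/(-48 + 38))) = 28716 + (-1 - (27/(-10))² + 41*(27/(-10)))/(779 - (27/(-10))² + 22*(27/(-10))) = 28716 + (-1 - (27*(-⅒))² + 41*(27*(-⅒)))/(779 - (27*(-⅒))² + 22*(27*(-⅒))) = 28716 + (-1 - (-27/10)² + 41*(-27/10))/(779 - (-27/10)² + 22*(-27/10)) = 28716 + (-1 - 1*729/100 - 1107/10)/(779 - 1*729/100 - 297/5) = 28716 + (-1 - 729/100 - 1107/10)/(779 - 729/100 - 297/5) = 28716 - 11899/100/(71231/100) = 28716 + (100/71231)*(-11899/100) = 28716 - 73/437 = 12548819/437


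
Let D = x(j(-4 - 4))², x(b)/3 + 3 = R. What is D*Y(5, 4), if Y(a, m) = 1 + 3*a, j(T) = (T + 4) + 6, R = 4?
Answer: 144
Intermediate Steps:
j(T) = 10 + T (j(T) = (4 + T) + 6 = 10 + T)
x(b) = 3 (x(b) = -9 + 3*4 = -9 + 12 = 3)
D = 9 (D = 3² = 9)
D*Y(5, 4) = 9*(1 + 3*5) = 9*(1 + 15) = 9*16 = 144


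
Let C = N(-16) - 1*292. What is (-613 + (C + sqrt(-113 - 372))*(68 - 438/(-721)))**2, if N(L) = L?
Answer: 244597298304341/519841 - 31653194468*I*sqrt(485)/10609 ≈ 4.7052e+8 - 6.5707e+7*I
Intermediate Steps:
C = -308 (C = -16 - 1*292 = -16 - 292 = -308)
(-613 + (C + sqrt(-113 - 372))*(68 - 438/(-721)))**2 = (-613 + (-308 + sqrt(-113 - 372))*(68 - 438/(-721)))**2 = (-613 + (-308 + sqrt(-485))*(68 - 438*(-1/721)))**2 = (-613 + (-308 + I*sqrt(485))*(68 + 438/721))**2 = (-613 + (-308 + I*sqrt(485))*(49466/721))**2 = (-613 + (-2176504/103 + 49466*I*sqrt(485)/721))**2 = (-2239643/103 + 49466*I*sqrt(485)/721)**2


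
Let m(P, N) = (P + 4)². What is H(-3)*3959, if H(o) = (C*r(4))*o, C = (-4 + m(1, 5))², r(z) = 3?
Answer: -15713271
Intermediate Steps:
m(P, N) = (4 + P)²
C = 441 (C = (-4 + (4 + 1)²)² = (-4 + 5²)² = (-4 + 25)² = 21² = 441)
H(o) = 1323*o (H(o) = (441*3)*o = 1323*o)
H(-3)*3959 = (1323*(-3))*3959 = -3969*3959 = -15713271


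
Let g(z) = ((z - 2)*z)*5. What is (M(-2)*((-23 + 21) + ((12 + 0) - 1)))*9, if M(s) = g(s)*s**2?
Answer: 12960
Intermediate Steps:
g(z) = 5*z*(-2 + z) (g(z) = ((-2 + z)*z)*5 = (z*(-2 + z))*5 = 5*z*(-2 + z))
M(s) = 5*s**3*(-2 + s) (M(s) = (5*s*(-2 + s))*s**2 = 5*s**3*(-2 + s))
(M(-2)*((-23 + 21) + ((12 + 0) - 1)))*9 = ((5*(-2)**3*(-2 - 2))*((-23 + 21) + ((12 + 0) - 1)))*9 = ((5*(-8)*(-4))*(-2 + (12 - 1)))*9 = (160*(-2 + 11))*9 = (160*9)*9 = 1440*9 = 12960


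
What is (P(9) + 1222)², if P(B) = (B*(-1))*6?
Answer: 1364224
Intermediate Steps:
P(B) = -6*B (P(B) = -B*6 = -6*B)
(P(9) + 1222)² = (-6*9 + 1222)² = (-54 + 1222)² = 1168² = 1364224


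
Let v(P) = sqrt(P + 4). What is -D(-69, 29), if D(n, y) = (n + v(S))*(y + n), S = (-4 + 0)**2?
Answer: -2760 + 80*sqrt(5) ≈ -2581.1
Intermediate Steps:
S = 16 (S = (-4)**2 = 16)
v(P) = sqrt(4 + P)
D(n, y) = (n + y)*(n + 2*sqrt(5)) (D(n, y) = (n + sqrt(4 + 16))*(y + n) = (n + sqrt(20))*(n + y) = (n + 2*sqrt(5))*(n + y) = (n + y)*(n + 2*sqrt(5)))
-D(-69, 29) = -((-69)**2 - 69*29 + 2*(-69)*sqrt(5) + 2*29*sqrt(5)) = -(4761 - 2001 - 138*sqrt(5) + 58*sqrt(5)) = -(2760 - 80*sqrt(5)) = -2760 + 80*sqrt(5)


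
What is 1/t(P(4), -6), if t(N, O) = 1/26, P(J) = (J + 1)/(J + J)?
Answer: 26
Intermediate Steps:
P(J) = (1 + J)/(2*J) (P(J) = (1 + J)/((2*J)) = (1 + J)*(1/(2*J)) = (1 + J)/(2*J))
t(N, O) = 1/26
1/t(P(4), -6) = 1/(1/26) = 26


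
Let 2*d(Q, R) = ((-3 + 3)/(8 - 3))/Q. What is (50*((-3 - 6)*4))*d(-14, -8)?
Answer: 0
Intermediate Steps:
d(Q, R) = 0 (d(Q, R) = (((-3 + 3)/(8 - 3))/Q)/2 = ((0/5)/Q)/2 = ((0*(1/5))/Q)/2 = (0/Q)/2 = (1/2)*0 = 0)
(50*((-3 - 6)*4))*d(-14, -8) = (50*((-3 - 6)*4))*0 = (50*(-9*4))*0 = (50*(-36))*0 = -1800*0 = 0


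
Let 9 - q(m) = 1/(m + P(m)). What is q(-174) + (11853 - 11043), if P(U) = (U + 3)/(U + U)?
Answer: 16484129/20127 ≈ 819.01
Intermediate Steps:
P(U) = (3 + U)/(2*U) (P(U) = (3 + U)/((2*U)) = (3 + U)*(1/(2*U)) = (3 + U)/(2*U))
q(m) = 9 - 1/(m + (3 + m)/(2*m))
q(-174) + (11853 - 11043) = (27 + 7*(-174) + 18*(-174)²)/(3 - 174 + 2*(-174)²) + (11853 - 11043) = (27 - 1218 + 18*30276)/(3 - 174 + 2*30276) + 810 = (27 - 1218 + 544968)/(3 - 174 + 60552) + 810 = 543777/60381 + 810 = (1/60381)*543777 + 810 = 181259/20127 + 810 = 16484129/20127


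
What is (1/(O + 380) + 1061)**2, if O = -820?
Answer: 217938651921/193600 ≈ 1.1257e+6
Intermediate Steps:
(1/(O + 380) + 1061)**2 = (1/(-820 + 380) + 1061)**2 = (1/(-440) + 1061)**2 = (-1/440 + 1061)**2 = (466839/440)**2 = 217938651921/193600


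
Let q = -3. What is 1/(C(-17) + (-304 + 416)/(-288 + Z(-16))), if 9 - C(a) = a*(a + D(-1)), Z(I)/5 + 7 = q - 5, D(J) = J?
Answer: -363/107923 ≈ -0.0033635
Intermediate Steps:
Z(I) = -75 (Z(I) = -35 + 5*(-3 - 5) = -35 + 5*(-8) = -35 - 40 = -75)
C(a) = 9 - a*(-1 + a) (C(a) = 9 - a*(a - 1) = 9 - a*(-1 + a))
1/(C(-17) + (-304 + 416)/(-288 + Z(-16))) = 1/((9 - 17 - 1*(-17)²) + (-304 + 416)/(-288 - 75)) = 1/((9 - 17 - 1*289) + 112/(-363)) = 1/((9 - 17 - 289) + 112*(-1/363)) = 1/(-297 - 112/363) = 1/(-107923/363) = -363/107923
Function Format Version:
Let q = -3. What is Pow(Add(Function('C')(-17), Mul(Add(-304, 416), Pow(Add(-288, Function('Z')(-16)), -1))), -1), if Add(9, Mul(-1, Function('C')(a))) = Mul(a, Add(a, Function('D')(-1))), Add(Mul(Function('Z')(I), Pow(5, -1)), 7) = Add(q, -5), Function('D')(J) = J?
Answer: Rational(-363, 107923) ≈ -0.0033635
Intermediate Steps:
Function('Z')(I) = -75 (Function('Z')(I) = Add(-35, Mul(5, Add(-3, -5))) = Add(-35, Mul(5, -8)) = Add(-35, -40) = -75)
Function('C')(a) = Add(9, Mul(-1, a, Add(-1, a))) (Function('C')(a) = Add(9, Mul(-1, Mul(a, Add(a, -1)))) = Add(9, Mul(-1, Mul(a, Add(-1, a)))) = Add(9, Mul(-1, a, Add(-1, a))))
Pow(Add(Function('C')(-17), Mul(Add(-304, 416), Pow(Add(-288, Function('Z')(-16)), -1))), -1) = Pow(Add(Add(9, -17, Mul(-1, Pow(-17, 2))), Mul(Add(-304, 416), Pow(Add(-288, -75), -1))), -1) = Pow(Add(Add(9, -17, Mul(-1, 289)), Mul(112, Pow(-363, -1))), -1) = Pow(Add(Add(9, -17, -289), Mul(112, Rational(-1, 363))), -1) = Pow(Add(-297, Rational(-112, 363)), -1) = Pow(Rational(-107923, 363), -1) = Rational(-363, 107923)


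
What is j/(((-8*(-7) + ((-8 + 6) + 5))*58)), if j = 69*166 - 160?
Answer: 5647/1711 ≈ 3.3004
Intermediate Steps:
j = 11294 (j = 11454 - 160 = 11294)
j/(((-8*(-7) + ((-8 + 6) + 5))*58)) = 11294/(((-8*(-7) + ((-8 + 6) + 5))*58)) = 11294/(((56 + (-2 + 5))*58)) = 11294/(((56 + 3)*58)) = 11294/((59*58)) = 11294/3422 = 11294*(1/3422) = 5647/1711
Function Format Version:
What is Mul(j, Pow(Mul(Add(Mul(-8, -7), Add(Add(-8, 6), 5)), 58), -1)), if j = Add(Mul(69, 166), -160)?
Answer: Rational(5647, 1711) ≈ 3.3004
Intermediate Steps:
j = 11294 (j = Add(11454, -160) = 11294)
Mul(j, Pow(Mul(Add(Mul(-8, -7), Add(Add(-8, 6), 5)), 58), -1)) = Mul(11294, Pow(Mul(Add(Mul(-8, -7), Add(Add(-8, 6), 5)), 58), -1)) = Mul(11294, Pow(Mul(Add(56, Add(-2, 5)), 58), -1)) = Mul(11294, Pow(Mul(Add(56, 3), 58), -1)) = Mul(11294, Pow(Mul(59, 58), -1)) = Mul(11294, Pow(3422, -1)) = Mul(11294, Rational(1, 3422)) = Rational(5647, 1711)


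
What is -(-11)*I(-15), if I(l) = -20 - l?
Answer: -55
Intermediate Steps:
-(-11)*I(-15) = -(-11)*(-20 - 1*(-15)) = -(-11)*(-20 + 15) = -(-11)*(-5) = -1*55 = -55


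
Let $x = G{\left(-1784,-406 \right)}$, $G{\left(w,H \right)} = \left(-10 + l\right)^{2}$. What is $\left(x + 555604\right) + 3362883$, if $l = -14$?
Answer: $3919063$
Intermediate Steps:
$G{\left(w,H \right)} = 576$ ($G{\left(w,H \right)} = \left(-10 - 14\right)^{2} = \left(-24\right)^{2} = 576$)
$x = 576$
$\left(x + 555604\right) + 3362883 = \left(576 + 555604\right) + 3362883 = 556180 + 3362883 = 3919063$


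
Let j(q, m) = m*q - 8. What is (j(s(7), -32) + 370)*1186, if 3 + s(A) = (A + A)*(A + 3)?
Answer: -4770092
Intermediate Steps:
s(A) = -3 + 2*A*(3 + A) (s(A) = -3 + (A + A)*(A + 3) = -3 + (2*A)*(3 + A) = -3 + 2*A*(3 + A))
j(q, m) = -8 + m*q
(j(s(7), -32) + 370)*1186 = ((-8 - 32*(-3 + 2*7**2 + 6*7)) + 370)*1186 = ((-8 - 32*(-3 + 2*49 + 42)) + 370)*1186 = ((-8 - 32*(-3 + 98 + 42)) + 370)*1186 = ((-8 - 32*137) + 370)*1186 = ((-8 - 4384) + 370)*1186 = (-4392 + 370)*1186 = -4022*1186 = -4770092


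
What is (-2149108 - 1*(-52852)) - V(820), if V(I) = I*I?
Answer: -2768656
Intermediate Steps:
V(I) = I²
(-2149108 - 1*(-52852)) - V(820) = (-2149108 - 1*(-52852)) - 1*820² = (-2149108 + 52852) - 1*672400 = -2096256 - 672400 = -2768656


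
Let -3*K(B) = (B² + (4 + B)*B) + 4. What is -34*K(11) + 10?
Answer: 9890/3 ≈ 3296.7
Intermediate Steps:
K(B) = -4/3 - B²/3 - B*(4 + B)/3 (K(B) = -((B² + (4 + B)*B) + 4)/3 = -((B² + B*(4 + B)) + 4)/3 = -(4 + B² + B*(4 + B))/3 = -4/3 - B²/3 - B*(4 + B)/3)
-34*K(11) + 10 = -34*(-4/3 - 4/3*11 - ⅔*11²) + 10 = -34*(-4/3 - 44/3 - ⅔*121) + 10 = -34*(-4/3 - 44/3 - 242/3) + 10 = -34*(-290/3) + 10 = 9860/3 + 10 = 9890/3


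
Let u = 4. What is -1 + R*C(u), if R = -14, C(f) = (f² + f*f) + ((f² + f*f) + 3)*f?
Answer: -2409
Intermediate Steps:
C(f) = 2*f² + f*(3 + 2*f²) (C(f) = (f² + f²) + ((f² + f²) + 3)*f = 2*f² + (2*f² + 3)*f = 2*f² + (3 + 2*f²)*f = 2*f² + f*(3 + 2*f²))
-1 + R*C(u) = -1 - 56*(3 + 2*4 + 2*4²) = -1 - 56*(3 + 8 + 2*16) = -1 - 56*(3 + 8 + 32) = -1 - 56*43 = -1 - 14*172 = -1 - 2408 = -2409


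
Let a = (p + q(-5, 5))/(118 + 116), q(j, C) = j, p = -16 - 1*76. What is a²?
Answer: 9409/54756 ≈ 0.17183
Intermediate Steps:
p = -92 (p = -16 - 76 = -92)
a = -97/234 (a = (-92 - 5)/(118 + 116) = -97/234 ≈ -0.41453)
a² = (-97/234)² = 9409/54756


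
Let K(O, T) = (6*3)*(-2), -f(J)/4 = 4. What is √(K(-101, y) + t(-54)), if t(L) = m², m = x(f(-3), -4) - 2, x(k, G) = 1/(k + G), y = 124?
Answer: I*√12719/20 ≈ 5.6389*I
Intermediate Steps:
f(J) = -16 (f(J) = -4*4 = -16)
x(k, G) = 1/(G + k)
K(O, T) = -36 (K(O, T) = 18*(-2) = -36)
m = -41/20 (m = 1/(-4 - 16) - 2 = 1/(-20) - 2 = -1/20 - 2 = -41/20 ≈ -2.0500)
t(L) = 1681/400 (t(L) = (-41/20)² = 1681/400)
√(K(-101, y) + t(-54)) = √(-36 + 1681/400) = √(-12719/400) = I*√12719/20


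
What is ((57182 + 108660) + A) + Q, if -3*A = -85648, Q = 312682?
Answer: 1521220/3 ≈ 5.0707e+5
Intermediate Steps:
A = 85648/3 (A = -1/3*(-85648) = 85648/3 ≈ 28549.)
((57182 + 108660) + A) + Q = ((57182 + 108660) + 85648/3) + 312682 = (165842 + 85648/3) + 312682 = 583174/3 + 312682 = 1521220/3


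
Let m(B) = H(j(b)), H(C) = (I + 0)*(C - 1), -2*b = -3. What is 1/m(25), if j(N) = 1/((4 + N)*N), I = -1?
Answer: 33/29 ≈ 1.1379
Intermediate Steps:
b = 3/2 (b = -½*(-3) = 3/2 ≈ 1.5000)
j(N) = 1/(N*(4 + N))
H(C) = 1 - C (H(C) = (-1 + 0)*(C - 1) = -(-1 + C) = 1 - C)
m(B) = 29/33 (m(B) = 1 - 1/(3/2*(4 + 3/2)) = 1 - 2/(3*11/2) = 1 - 2*2/(3*11) = 1 - 1*4/33 = 1 - 4/33 = 29/33)
1/m(25) = 1/(29/33) = 33/29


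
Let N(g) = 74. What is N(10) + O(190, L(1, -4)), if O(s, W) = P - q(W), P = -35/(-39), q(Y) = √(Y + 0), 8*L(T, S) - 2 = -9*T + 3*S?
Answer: 2921/39 - I*√38/4 ≈ 74.897 - 1.5411*I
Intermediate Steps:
L(T, S) = ¼ - 9*T/8 + 3*S/8 (L(T, S) = ¼ + (-9*T + 3*S)/8 = ¼ + (-9*T/8 + 3*S/8) = ¼ - 9*T/8 + 3*S/8)
q(Y) = √Y
P = 35/39 (P = -35*(-1/39) = 35/39 ≈ 0.89744)
O(s, W) = 35/39 - √W
N(10) + O(190, L(1, -4)) = 74 + (35/39 - √(¼ - 9/8*1 + (3/8)*(-4))) = 74 + (35/39 - √(¼ - 9/8 - 3/2)) = 74 + (35/39 - √(-19/8)) = 74 + (35/39 - I*√38/4) = 2921/39 - I*√38/4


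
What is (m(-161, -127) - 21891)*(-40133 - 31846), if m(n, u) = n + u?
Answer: 1596422241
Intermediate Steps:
(m(-161, -127) - 21891)*(-40133 - 31846) = ((-161 - 127) - 21891)*(-40133 - 31846) = (-288 - 21891)*(-71979) = -22179*(-71979) = 1596422241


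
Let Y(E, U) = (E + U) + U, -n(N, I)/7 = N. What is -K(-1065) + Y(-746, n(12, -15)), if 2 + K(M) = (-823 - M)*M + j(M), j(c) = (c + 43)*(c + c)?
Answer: -1920042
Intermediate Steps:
j(c) = 2*c*(43 + c) (j(c) = (43 + c)*(2*c) = 2*c*(43 + c))
n(N, I) = -7*N
K(M) = -2 + M*(-823 - M) + 2*M*(43 + M) (K(M) = -2 + ((-823 - M)*M + 2*M*(43 + M)) = -2 + (M*(-823 - M) + 2*M*(43 + M)) = -2 + M*(-823 - M) + 2*M*(43 + M))
Y(E, U) = E + 2*U
-K(-1065) + Y(-746, n(12, -15)) = -(-2 + (-1065)² - 737*(-1065)) + (-746 + 2*(-7*12)) = -(-2 + 1134225 + 784905) + (-746 + 2*(-84)) = -1*1919128 + (-746 - 168) = -1919128 - 914 = -1920042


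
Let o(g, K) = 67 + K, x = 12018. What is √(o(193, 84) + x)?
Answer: √12169 ≈ 110.31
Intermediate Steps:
√(o(193, 84) + x) = √((67 + 84) + 12018) = √(151 + 12018) = √12169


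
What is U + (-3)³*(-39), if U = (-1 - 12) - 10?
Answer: 1030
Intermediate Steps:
U = -23 (U = -13 - 10 = -23)
U + (-3)³*(-39) = -23 + (-3)³*(-39) = -23 - 27*(-39) = -23 + 1053 = 1030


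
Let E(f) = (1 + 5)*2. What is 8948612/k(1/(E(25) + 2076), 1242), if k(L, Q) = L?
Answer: 18684701856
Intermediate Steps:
E(f) = 12 (E(f) = 6*2 = 12)
8948612/k(1/(E(25) + 2076), 1242) = 8948612/(1/(12 + 2076)) = 8948612/(1/2088) = 8948612*2088 = 18684701856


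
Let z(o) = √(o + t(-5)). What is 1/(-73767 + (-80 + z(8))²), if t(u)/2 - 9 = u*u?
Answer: -67291/4526133081 + 320*√19/4526133081 ≈ -1.4559e-5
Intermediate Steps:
t(u) = 18 + 2*u² (t(u) = 18 + 2*(u*u) = 18 + 2*u²)
z(o) = √(68 + o) (z(o) = √(o + (18 + 2*(-5)²)) = √(o + (18 + 2*25)) = √(o + (18 + 50)) = √(o + 68) = √(68 + o))
1/(-73767 + (-80 + z(8))²) = 1/(-73767 + (-80 + √(68 + 8))²) = 1/(-73767 + (-80 + √76)²) = 1/(-73767 + (-80 + 2*√19)²)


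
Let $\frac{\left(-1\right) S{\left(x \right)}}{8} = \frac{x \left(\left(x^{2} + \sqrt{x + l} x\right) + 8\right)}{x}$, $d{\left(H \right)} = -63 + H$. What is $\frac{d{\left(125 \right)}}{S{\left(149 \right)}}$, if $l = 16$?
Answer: $- \frac{20863}{59342608} + \frac{4619 \sqrt{165}}{1958306064} \approx -0.00032127$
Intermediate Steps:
$S{\left(x \right)} = -64 - 8 x^{2} - 8 x \sqrt{16 + x}$ ($S{\left(x \right)} = - 8 \frac{x \left(\left(x^{2} + \sqrt{x + 16} x\right) + 8\right)}{x} = - 8 \frac{x \left(\left(x^{2} + \sqrt{16 + x} x\right) + 8\right)}{x} = - 8 \frac{x \left(\left(x^{2} + x \sqrt{16 + x}\right) + 8\right)}{x} = - 8 \frac{x \left(8 + x^{2} + x \sqrt{16 + x}\right)}{x} = - 8 \left(8 + x^{2} + x \sqrt{16 + x}\right) = -64 - 8 x^{2} - 8 x \sqrt{16 + x}$)
$\frac{d{\left(125 \right)}}{S{\left(149 \right)}} = \frac{-63 + 125}{-64 - 8 \cdot 149^{2} - 1192 \sqrt{16 + 149}} = \frac{62}{-64 - 177608 - 1192 \sqrt{165}} = \frac{62}{-177672 - 1192 \sqrt{165}}$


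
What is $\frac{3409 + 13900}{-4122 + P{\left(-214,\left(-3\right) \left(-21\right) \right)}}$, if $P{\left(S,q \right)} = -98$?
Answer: $- \frac{17309}{4220} \approx -4.1017$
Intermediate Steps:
$\frac{3409 + 13900}{-4122 + P{\left(-214,\left(-3\right) \left(-21\right) \right)}} = \frac{3409 + 13900}{-4122 - 98} = \frac{17309}{-4220} = 17309 \left(- \frac{1}{4220}\right) = - \frac{17309}{4220}$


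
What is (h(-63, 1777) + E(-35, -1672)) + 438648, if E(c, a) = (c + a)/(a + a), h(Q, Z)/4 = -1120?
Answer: 1451859499/3344 ≈ 4.3417e+5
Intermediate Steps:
h(Q, Z) = -4480 (h(Q, Z) = 4*(-1120) = -4480)
E(c, a) = (a + c)/(2*a) (E(c, a) = (a + c)/((2*a)) = (a + c)*(1/(2*a)) = (a + c)/(2*a))
(h(-63, 1777) + E(-35, -1672)) + 438648 = (-4480 + (½)*(-1672 - 35)/(-1672)) + 438648 = (-4480 + (½)*(-1/1672)*(-1707)) + 438648 = (-4480 + 1707/3344) + 438648 = -14979413/3344 + 438648 = 1451859499/3344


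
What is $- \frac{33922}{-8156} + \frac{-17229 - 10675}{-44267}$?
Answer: $\frac{864605099}{180520826} \approx 4.7895$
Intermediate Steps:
$- \frac{33922}{-8156} + \frac{-17229 - 10675}{-44267} = \left(-33922\right) \left(- \frac{1}{8156}\right) - - \frac{27904}{44267} = \frac{16961}{4078} + \frac{27904}{44267} = \frac{864605099}{180520826}$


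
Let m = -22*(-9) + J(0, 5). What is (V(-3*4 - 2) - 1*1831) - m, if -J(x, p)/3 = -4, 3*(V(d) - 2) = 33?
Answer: -2028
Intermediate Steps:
V(d) = 13 (V(d) = 2 + (1/3)*33 = 2 + 11 = 13)
J(x, p) = 12 (J(x, p) = -3*(-4) = 12)
m = 210 (m = -22*(-9) + 12 = 198 + 12 = 210)
(V(-3*4 - 2) - 1*1831) - m = (13 - 1*1831) - 1*210 = (13 - 1831) - 210 = -1818 - 210 = -2028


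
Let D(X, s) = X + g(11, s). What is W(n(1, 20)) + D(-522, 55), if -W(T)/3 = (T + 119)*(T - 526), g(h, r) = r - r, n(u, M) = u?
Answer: 188478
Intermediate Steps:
g(h, r) = 0
W(T) = -3*(-526 + T)*(119 + T) (W(T) = -3*(T + 119)*(T - 526) = -3*(119 + T)*(-526 + T) = -3*(-526 + T)*(119 + T))
D(X, s) = X (D(X, s) = X + 0 = X)
W(n(1, 20)) + D(-522, 55) = (187782 - 3*1**2 + 1221*1) - 522 = (187782 - 3*1 + 1221) - 522 = (187782 - 3 + 1221) - 522 = 189000 - 522 = 188478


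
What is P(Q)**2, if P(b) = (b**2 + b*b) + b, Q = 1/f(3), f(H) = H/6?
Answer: 100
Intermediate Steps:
f(H) = H/6 (f(H) = H*(1/6) = H/6)
Q = 2 (Q = 1/((1/6)*3) = 1/(1/2) = 2)
P(b) = b + 2*b**2 (P(b) = (b**2 + b**2) + b = 2*b**2 + b = b + 2*b**2)
P(Q)**2 = (2*(1 + 2*2))**2 = (2*(1 + 4))**2 = (2*5)**2 = 10**2 = 100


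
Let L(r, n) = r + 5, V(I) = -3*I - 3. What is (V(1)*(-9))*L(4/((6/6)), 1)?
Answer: 486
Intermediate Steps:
V(I) = -3 - 3*I
L(r, n) = 5 + r
(V(1)*(-9))*L(4/((6/6)), 1) = ((-3 - 3*1)*(-9))*(5 + 4/((6/6))) = ((-3 - 3)*(-9))*(5 + 4/((6*(1/6)))) = (-6*(-9))*(5 + 4/1) = 54*(5 + 4*1) = 54*(5 + 4) = 54*9 = 486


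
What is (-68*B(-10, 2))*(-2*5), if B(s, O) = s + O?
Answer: -5440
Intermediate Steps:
B(s, O) = O + s
(-68*B(-10, 2))*(-2*5) = (-68*(2 - 10))*(-2*5) = -68*(-8)*(-10) = 544*(-10) = -5440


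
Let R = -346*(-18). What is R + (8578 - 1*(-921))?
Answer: 15727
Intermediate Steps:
R = 6228
R + (8578 - 1*(-921)) = 6228 + (8578 - 1*(-921)) = 6228 + (8578 + 921) = 6228 + 9499 = 15727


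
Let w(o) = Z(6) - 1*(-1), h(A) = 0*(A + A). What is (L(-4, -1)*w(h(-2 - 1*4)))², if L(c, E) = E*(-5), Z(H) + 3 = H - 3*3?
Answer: 625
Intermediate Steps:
Z(H) = -12 + H (Z(H) = -3 + (H - 3*3) = -3 + (H - 9) = -3 + (-9 + H) = -12 + H)
L(c, E) = -5*E
h(A) = 0 (h(A) = 0*(2*A) = 0)
w(o) = -5 (w(o) = (-12 + 6) - 1*(-1) = -6 + 1 = -5)
(L(-4, -1)*w(h(-2 - 1*4)))² = (-5*(-1)*(-5))² = (5*(-5))² = (-25)² = 625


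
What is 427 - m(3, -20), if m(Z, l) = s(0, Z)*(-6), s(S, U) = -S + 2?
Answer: 439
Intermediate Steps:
s(S, U) = 2 - S
m(Z, l) = -12 (m(Z, l) = (2 - 1*0)*(-6) = (2 + 0)*(-6) = 2*(-6) = -12)
427 - m(3, -20) = 427 - 1*(-12) = 427 + 12 = 439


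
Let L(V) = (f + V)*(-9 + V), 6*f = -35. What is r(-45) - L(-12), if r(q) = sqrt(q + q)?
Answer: -749/2 + 3*I*sqrt(10) ≈ -374.5 + 9.4868*I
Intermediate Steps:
f = -35/6 (f = (1/6)*(-35) = -35/6 ≈ -5.8333)
r(q) = sqrt(2)*sqrt(q) (r(q) = sqrt(2*q) = sqrt(2)*sqrt(q))
L(V) = (-9 + V)*(-35/6 + V) (L(V) = (-35/6 + V)*(-9 + V) = (-9 + V)*(-35/6 + V))
r(-45) - L(-12) = sqrt(2)*sqrt(-45) - (105/2 + (-12)**2 - 89/6*(-12)) = sqrt(2)*(3*I*sqrt(5)) - (105/2 + 144 + 178) = 3*I*sqrt(10) - 1*749/2 = 3*I*sqrt(10) - 749/2 = -749/2 + 3*I*sqrt(10)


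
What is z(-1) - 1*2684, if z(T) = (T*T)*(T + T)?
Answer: -2686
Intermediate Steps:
z(T) = 2*T³ (z(T) = T²*(2*T) = 2*T³)
z(-1) - 1*2684 = 2*(-1)³ - 1*2684 = 2*(-1) - 2684 = -2 - 2684 = -2686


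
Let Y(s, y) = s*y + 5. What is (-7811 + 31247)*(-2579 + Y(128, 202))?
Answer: 545636952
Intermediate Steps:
Y(s, y) = 5 + s*y
(-7811 + 31247)*(-2579 + Y(128, 202)) = (-7811 + 31247)*(-2579 + (5 + 128*202)) = 23436*(-2579 + (5 + 25856)) = 23436*(-2579 + 25861) = 23436*23282 = 545636952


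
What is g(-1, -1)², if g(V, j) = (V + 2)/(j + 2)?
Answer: 1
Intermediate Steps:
g(V, j) = (2 + V)/(2 + j)
g(-1, -1)² = ((2 - 1)/(2 - 1))² = (1/1)² = (1*1)² = 1² = 1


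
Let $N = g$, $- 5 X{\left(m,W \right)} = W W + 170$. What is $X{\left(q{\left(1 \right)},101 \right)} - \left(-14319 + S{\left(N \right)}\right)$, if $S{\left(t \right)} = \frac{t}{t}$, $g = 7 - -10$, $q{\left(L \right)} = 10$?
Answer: $\frac{61219}{5} \approx 12244.0$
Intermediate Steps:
$X{\left(m,W \right)} = -34 - \frac{W^{2}}{5}$ ($X{\left(m,W \right)} = - \frac{W W + 170}{5} = - \frac{W^{2} + 170}{5} = - \frac{170 + W^{2}}{5} = -34 - \frac{W^{2}}{5}$)
$g = 17$ ($g = 7 + 10 = 17$)
$N = 17$
$S{\left(t \right)} = 1$
$X{\left(q{\left(1 \right)},101 \right)} - \left(-14319 + S{\left(N \right)}\right) = \left(-34 - \frac{101^{2}}{5}\right) + \left(14319 - 1\right) = \left(-34 - \frac{10201}{5}\right) + \left(14319 - 1\right) = \left(-34 - \frac{10201}{5}\right) + 14318 = - \frac{10371}{5} + 14318 = \frac{61219}{5}$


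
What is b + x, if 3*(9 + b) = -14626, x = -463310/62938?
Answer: -461810222/94407 ≈ -4891.7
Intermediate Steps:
x = -231655/31469 (x = -463310*1/62938 = -231655/31469 ≈ -7.3614)
b = -14653/3 (b = -9 + (⅓)*(-14626) = -9 - 14626/3 = -14653/3 ≈ -4884.3)
b + x = -14653/3 - 231655/31469 = -461810222/94407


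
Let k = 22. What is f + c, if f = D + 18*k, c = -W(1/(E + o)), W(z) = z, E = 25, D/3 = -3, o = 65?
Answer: 34829/90 ≈ 386.99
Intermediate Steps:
D = -9 (D = 3*(-3) = -9)
c = -1/90 (c = -1/(25 + 65) = -1/90 ≈ -0.011111)
f = 387 (f = -9 + 18*22 = -9 + 396 = 387)
f + c = 387 - 1/90 = 34829/90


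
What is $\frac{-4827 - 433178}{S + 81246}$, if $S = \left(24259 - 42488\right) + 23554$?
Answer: $- \frac{438005}{86571} \approx -5.0595$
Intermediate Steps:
$S = 5325$ ($S = -18229 + 23554 = 5325$)
$\frac{-4827 - 433178}{S + 81246} = \frac{-4827 - 433178}{5325 + 81246} = - \frac{438005}{86571}$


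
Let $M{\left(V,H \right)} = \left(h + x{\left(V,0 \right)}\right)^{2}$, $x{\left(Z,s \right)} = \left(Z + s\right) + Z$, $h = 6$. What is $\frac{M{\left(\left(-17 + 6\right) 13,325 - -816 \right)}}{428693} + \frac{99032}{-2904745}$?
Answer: $\frac{185277682824}{1245243848285} \approx 0.14879$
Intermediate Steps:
$x{\left(Z,s \right)} = s + 2 Z$
$M{\left(V,H \right)} = \left(6 + 2 V\right)^{2}$ ($M{\left(V,H \right)} = \left(6 + \left(0 + 2 V\right)\right)^{2} = \left(6 + 2 V\right)^{2}$)
$\frac{M{\left(\left(-17 + 6\right) 13,325 - -816 \right)}}{428693} + \frac{99032}{-2904745} = \frac{4 \left(3 + \left(-17 + 6\right) 13\right)^{2}}{428693} + \frac{99032}{-2904745} = 4 \left(3 - 143\right)^{2} \cdot \frac{1}{428693} + 99032 \left(- \frac{1}{2904745}\right) = 4 \left(3 - 143\right)^{2} \cdot \frac{1}{428693} - \frac{99032}{2904745} = 4 \left(-140\right)^{2} \cdot \frac{1}{428693} - \frac{99032}{2904745} = 4 \cdot 19600 \cdot \frac{1}{428693} - \frac{99032}{2904745} = 78400 \cdot \frac{1}{428693} - \frac{99032}{2904745} = \frac{78400}{428693} - \frac{99032}{2904745} = \frac{185277682824}{1245243848285}$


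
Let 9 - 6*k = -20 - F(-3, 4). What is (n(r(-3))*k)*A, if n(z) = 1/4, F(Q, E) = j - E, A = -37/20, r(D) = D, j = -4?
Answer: -259/160 ≈ -1.6187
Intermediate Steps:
A = -37/20 (A = -37*1/20 = -37/20 ≈ -1.8500)
F(Q, E) = -4 - E
n(z) = 1/4
k = 7/2 (k = 3/2 - (-20 - (-4 - 1*4))/6 = 3/2 - (-20 - (-4 - 4))/6 = 3/2 - (-20 - 1*(-8))/6 = 3/2 - (-20 + 8)/6 = 3/2 - 1/6*(-12) = 3/2 + 2 = 7/2 ≈ 3.5000)
(n(r(-3))*k)*A = ((1/4)*(7/2))*(-37/20) = (7/8)*(-37/20) = -259/160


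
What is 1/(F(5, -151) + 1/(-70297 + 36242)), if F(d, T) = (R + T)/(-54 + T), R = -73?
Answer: 1396255/1525623 ≈ 0.91520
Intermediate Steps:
F(d, T) = (-73 + T)/(-54 + T)
1/(F(5, -151) + 1/(-70297 + 36242)) = 1/((-73 - 151)/(-54 - 151) + 1/(-70297 + 36242)) = 1/(-224/(-205) + 1/(-34055)) = 1/(-1/205*(-224) - 1/34055) = 1/(224/205 - 1/34055) = 1/(1525623/1396255) = 1396255/1525623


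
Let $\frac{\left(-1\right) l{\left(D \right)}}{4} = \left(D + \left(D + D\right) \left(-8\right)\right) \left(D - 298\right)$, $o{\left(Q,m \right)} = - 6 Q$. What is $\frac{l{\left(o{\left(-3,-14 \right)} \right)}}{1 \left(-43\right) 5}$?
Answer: $\frac{60480}{43} \approx 1406.5$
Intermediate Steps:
$l{\left(D \right)} = 60 D \left(-298 + D\right)$ ($l{\left(D \right)} = - 4 \left(D + \left(D + D\right) \left(-8\right)\right) \left(D - 298\right) = - 4 \left(D + 2 D \left(-8\right)\right) \left(-298 + D\right) = - 4 \left(D - 16 D\right) \left(-298 + D\right) = - 4 - 15 D \left(-298 + D\right) = - 4 \left(- 15 D \left(-298 + D\right)\right) = 60 D \left(-298 + D\right)$)
$\frac{l{\left(o{\left(-3,-14 \right)} \right)}}{1 \left(-43\right) 5} = \frac{60 \left(\left(-6\right) \left(-3\right)\right) \left(-298 - -18\right)}{1 \left(-43\right) 5} = \frac{60 \cdot 18 \left(-298 + 18\right)}{\left(-43\right) 5} = \frac{60 \cdot 18 \left(-280\right)}{-215} = \left(-302400\right) \left(- \frac{1}{215}\right) = \frac{60480}{43}$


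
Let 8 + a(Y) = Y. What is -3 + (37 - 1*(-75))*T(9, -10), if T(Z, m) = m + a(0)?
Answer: -2019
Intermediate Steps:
a(Y) = -8 + Y
T(Z, m) = -8 + m (T(Z, m) = m + (-8 + 0) = m - 8 = -8 + m)
-3 + (37 - 1*(-75))*T(9, -10) = -3 + (37 - 1*(-75))*(-8 - 10) = -3 + (37 + 75)*(-18) = -3 + 112*(-18) = -3 - 2016 = -2019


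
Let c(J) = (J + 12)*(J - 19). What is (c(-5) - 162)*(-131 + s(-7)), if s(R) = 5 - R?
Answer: 39270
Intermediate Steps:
c(J) = (-19 + J)*(12 + J) (c(J) = (12 + J)*(-19 + J) = (-19 + J)*(12 + J))
(c(-5) - 162)*(-131 + s(-7)) = ((-228 + (-5)**2 - 7*(-5)) - 162)*(-131 + (5 - 1*(-7))) = ((-228 + 25 + 35) - 162)*(-131 + (5 + 7)) = (-168 - 162)*(-131 + 12) = -330*(-119) = 39270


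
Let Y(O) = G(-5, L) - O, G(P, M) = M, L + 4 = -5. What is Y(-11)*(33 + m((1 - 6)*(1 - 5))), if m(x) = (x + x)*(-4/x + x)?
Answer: 1650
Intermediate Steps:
L = -9 (L = -4 - 5 = -9)
Y(O) = -9 - O
m(x) = 2*x*(x - 4/x) (m(x) = (2*x)*(x - 4/x) = 2*x*(x - 4/x))
Y(-11)*(33 + m((1 - 6)*(1 - 5))) = (-9 - 1*(-11))*(33 + (-8 + 2*((1 - 6)*(1 - 5))²)) = (-9 + 11)*(33 + (-8 + 2*(-5*(-4))²)) = 2*(33 + (-8 + 2*20²)) = 2*(33 + (-8 + 2*400)) = 2*(33 + (-8 + 800)) = 2*(33 + 792) = 2*825 = 1650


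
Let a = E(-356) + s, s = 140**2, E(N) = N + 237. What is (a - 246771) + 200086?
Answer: -27204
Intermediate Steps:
E(N) = 237 + N
s = 19600
a = 19481 (a = (237 - 356) + 19600 = -119 + 19600 = 19481)
(a - 246771) + 200086 = (19481 - 246771) + 200086 = -227290 + 200086 = -27204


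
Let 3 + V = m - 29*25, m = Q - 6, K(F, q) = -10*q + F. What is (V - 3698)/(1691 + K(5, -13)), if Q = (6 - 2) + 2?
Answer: -2213/913 ≈ -2.4239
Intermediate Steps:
Q = 6 (Q = 4 + 2 = 6)
K(F, q) = F - 10*q
m = 0 (m = 6 - 6 = 0)
V = -728 (V = -3 + (0 - 29*25) = -3 + (0 - 725) = -3 - 725 = -728)
(V - 3698)/(1691 + K(5, -13)) = (-728 - 3698)/(1691 + (5 - 10*(-13))) = -4426/(1691 + (5 + 130)) = -4426/(1691 + 135) = -4426/1826 = -4426*1/1826 = -2213/913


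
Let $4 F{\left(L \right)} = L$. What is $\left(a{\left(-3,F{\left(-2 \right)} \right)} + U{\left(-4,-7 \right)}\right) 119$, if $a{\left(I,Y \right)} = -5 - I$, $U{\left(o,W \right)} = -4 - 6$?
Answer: $-1428$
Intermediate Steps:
$F{\left(L \right)} = \frac{L}{4}$
$U{\left(o,W \right)} = -10$
$\left(a{\left(-3,F{\left(-2 \right)} \right)} + U{\left(-4,-7 \right)}\right) 119 = \left(\left(-5 - -3\right) - 10\right) 119 = \left(\left(-5 + 3\right) - 10\right) 119 = \left(-2 - 10\right) 119 = \left(-12\right) 119 = -1428$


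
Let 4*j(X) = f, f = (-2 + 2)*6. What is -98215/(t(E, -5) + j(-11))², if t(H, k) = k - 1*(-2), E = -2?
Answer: -98215/9 ≈ -10913.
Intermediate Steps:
f = 0 (f = 0*6 = 0)
j(X) = 0 (j(X) = (¼)*0 = 0)
t(H, k) = 2 + k (t(H, k) = k + 2 = 2 + k)
-98215/(t(E, -5) + j(-11))² = -98215/((2 - 5) + 0)² = -98215/(-3 + 0)² = -98215/((-3)²) = -98215/9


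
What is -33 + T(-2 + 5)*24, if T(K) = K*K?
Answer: 183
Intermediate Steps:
T(K) = K**2
-33 + T(-2 + 5)*24 = -33 + (-2 + 5)**2*24 = -33 + 3**2*24 = -33 + 9*24 = -33 + 216 = 183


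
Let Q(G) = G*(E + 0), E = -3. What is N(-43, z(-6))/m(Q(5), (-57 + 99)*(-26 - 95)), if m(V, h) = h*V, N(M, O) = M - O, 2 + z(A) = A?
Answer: -1/2178 ≈ -0.00045914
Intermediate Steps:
z(A) = -2 + A
Q(G) = -3*G (Q(G) = G*(-3 + 0) = G*(-3) = -3*G)
m(V, h) = V*h
N(-43, z(-6))/m(Q(5), (-57 + 99)*(-26 - 95)) = (-43 - (-2 - 6))/(((-3*5)*((-57 + 99)*(-26 - 95)))) = (-43 - 1*(-8))/((-630*(-121))) = (-43 + 8)/((-15*(-5082))) = -35/76230 = -35*1/76230 = -1/2178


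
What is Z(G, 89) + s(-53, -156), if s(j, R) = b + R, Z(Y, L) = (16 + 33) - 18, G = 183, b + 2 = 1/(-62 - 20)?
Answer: -10415/82 ≈ -127.01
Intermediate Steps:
b = -165/82 (b = -2 + 1/(-62 - 20) = -2 + 1/(-82) = -2 - 1/82 = -165/82 ≈ -2.0122)
Z(Y, L) = 31 (Z(Y, L) = 49 - 18 = 31)
s(j, R) = -165/82 + R
Z(G, 89) + s(-53, -156) = 31 + (-165/82 - 156) = 31 - 12957/82 = -10415/82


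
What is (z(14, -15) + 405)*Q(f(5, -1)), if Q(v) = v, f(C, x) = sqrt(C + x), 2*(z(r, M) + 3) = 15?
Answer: 819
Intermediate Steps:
z(r, M) = 9/2 (z(r, M) = -3 + (1/2)*15 = -3 + 15/2 = 9/2)
(z(14, -15) + 405)*Q(f(5, -1)) = (9/2 + 405)*sqrt(5 - 1) = 819*sqrt(4)/2 = (819/2)*2 = 819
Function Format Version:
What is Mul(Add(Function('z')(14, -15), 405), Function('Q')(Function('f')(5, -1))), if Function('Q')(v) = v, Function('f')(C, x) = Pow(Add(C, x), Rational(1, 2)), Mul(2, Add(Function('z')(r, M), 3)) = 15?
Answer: 819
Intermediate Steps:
Function('z')(r, M) = Rational(9, 2) (Function('z')(r, M) = Add(-3, Mul(Rational(1, 2), 15)) = Add(-3, Rational(15, 2)) = Rational(9, 2))
Mul(Add(Function('z')(14, -15), 405), Function('Q')(Function('f')(5, -1))) = Mul(Add(Rational(9, 2), 405), Pow(Add(5, -1), Rational(1, 2))) = Mul(Rational(819, 2), Pow(4, Rational(1, 2))) = Mul(Rational(819, 2), 2) = 819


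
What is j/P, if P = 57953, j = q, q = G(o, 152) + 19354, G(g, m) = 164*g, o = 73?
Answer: 31326/57953 ≈ 0.54054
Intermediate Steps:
q = 31326 (q = 164*73 + 19354 = 11972 + 19354 = 31326)
j = 31326
j/P = 31326/57953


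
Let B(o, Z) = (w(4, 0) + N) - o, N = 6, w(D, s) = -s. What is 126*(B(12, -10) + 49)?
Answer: 5418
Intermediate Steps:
B(o, Z) = 6 - o (B(o, Z) = (-1*0 + 6) - o = (0 + 6) - o = 6 - o)
126*(B(12, -10) + 49) = 126*((6 - 1*12) + 49) = 126*((6 - 12) + 49) = 126*(-6 + 49) = 126*43 = 5418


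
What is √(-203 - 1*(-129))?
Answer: I*√74 ≈ 8.6023*I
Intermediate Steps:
√(-203 - 1*(-129)) = √(-203 + 129) = √(-74) = I*√74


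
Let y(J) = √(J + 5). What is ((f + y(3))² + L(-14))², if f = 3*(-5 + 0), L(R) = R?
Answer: 55161 - 26280*√2 ≈ 17995.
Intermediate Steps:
y(J) = √(5 + J)
f = -15 (f = 3*(-5) = -15)
((f + y(3))² + L(-14))² = ((-15 + √(5 + 3))² - 14)² = ((-15 + √8)² - 14)² = ((-15 + 2*√2)² - 14)² = (-14 + (-15 + 2*√2)²)²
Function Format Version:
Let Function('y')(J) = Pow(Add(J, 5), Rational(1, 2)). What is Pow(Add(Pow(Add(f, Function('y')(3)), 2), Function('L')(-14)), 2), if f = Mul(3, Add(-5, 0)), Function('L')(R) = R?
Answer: Add(55161, Mul(-26280, Pow(2, Rational(1, 2)))) ≈ 17995.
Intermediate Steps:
Function('y')(J) = Pow(Add(5, J), Rational(1, 2))
f = -15 (f = Mul(3, -5) = -15)
Pow(Add(Pow(Add(f, Function('y')(3)), 2), Function('L')(-14)), 2) = Pow(Add(Pow(Add(-15, Pow(Add(5, 3), Rational(1, 2))), 2), -14), 2) = Pow(Add(Pow(Add(-15, Pow(8, Rational(1, 2))), 2), -14), 2) = Pow(Add(Pow(Add(-15, Mul(2, Pow(2, Rational(1, 2)))), 2), -14), 2) = Pow(Add(-14, Pow(Add(-15, Mul(2, Pow(2, Rational(1, 2)))), 2)), 2)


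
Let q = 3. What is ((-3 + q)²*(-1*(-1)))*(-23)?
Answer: 0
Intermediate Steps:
((-3 + q)²*(-1*(-1)))*(-23) = ((-3 + 3)²*(-1*(-1)))*(-23) = (0²*1)*(-23) = (0*1)*(-23) = 0*(-23) = 0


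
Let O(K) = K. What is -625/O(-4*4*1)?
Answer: 625/16 ≈ 39.063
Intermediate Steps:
-625/O(-4*4*1) = -625/(-4*4*1) = -625/((-16*1)) = -625/(-16) = -625*(-1/16) = 625/16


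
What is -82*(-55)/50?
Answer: 451/5 ≈ 90.200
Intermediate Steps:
-82*(-55)/50 = 4510*(1/50) = 451/5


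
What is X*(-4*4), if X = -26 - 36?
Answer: 992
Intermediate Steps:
X = -62
X*(-4*4) = -(-248)*4 = -62*(-16) = 992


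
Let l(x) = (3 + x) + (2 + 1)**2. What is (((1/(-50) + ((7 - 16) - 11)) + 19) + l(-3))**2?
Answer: 159201/2500 ≈ 63.680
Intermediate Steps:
l(x) = 12 + x (l(x) = (3 + x) + 3**2 = (3 + x) + 9 = 12 + x)
(((1/(-50) + ((7 - 16) - 11)) + 19) + l(-3))**2 = (((1/(-50) + ((7 - 16) - 11)) + 19) + (12 - 3))**2 = (((-1/50 + (-9 - 11)) + 19) + 9)**2 = (((-1/50 - 20) + 19) + 9)**2 = ((-1001/50 + 19) + 9)**2 = (-51/50 + 9)**2 = (399/50)**2 = 159201/2500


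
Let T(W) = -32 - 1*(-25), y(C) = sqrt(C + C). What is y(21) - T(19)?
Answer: 7 + sqrt(42) ≈ 13.481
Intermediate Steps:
y(C) = sqrt(2)*sqrt(C) (y(C) = sqrt(2*C) = sqrt(2)*sqrt(C))
T(W) = -7 (T(W) = -32 + 25 = -7)
y(21) - T(19) = sqrt(2)*sqrt(21) - 1*(-7) = sqrt(42) + 7 = 7 + sqrt(42)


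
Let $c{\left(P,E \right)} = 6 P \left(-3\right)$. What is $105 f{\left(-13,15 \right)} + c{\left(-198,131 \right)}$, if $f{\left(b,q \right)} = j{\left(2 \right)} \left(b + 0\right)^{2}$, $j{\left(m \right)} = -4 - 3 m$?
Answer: $-173886$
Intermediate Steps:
$c{\left(P,E \right)} = - 18 P$
$j{\left(m \right)} = -4 - 3 m$
$f{\left(b,q \right)} = - 10 b^{2}$ ($f{\left(b,q \right)} = \left(-4 - 6\right) \left(b + 0\right)^{2} = \left(-4 - 6\right) b^{2} = - 10 b^{2}$)
$105 f{\left(-13,15 \right)} + c{\left(-198,131 \right)} = 105 \left(- 10 \left(-13\right)^{2}\right) - -3564 = 105 \left(\left(-10\right) 169\right) + 3564 = 105 \left(-1690\right) + 3564 = -177450 + 3564 = -173886$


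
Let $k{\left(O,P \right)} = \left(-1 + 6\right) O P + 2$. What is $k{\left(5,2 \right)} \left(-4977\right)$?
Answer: $-258804$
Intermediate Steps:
$k{\left(O,P \right)} = 2 + 5 O P$ ($k{\left(O,P \right)} = 5 O P + 2 = 2 + 5 O P$)
$k{\left(5,2 \right)} \left(-4977\right) = \left(2 + 5 \cdot 5 \cdot 2\right) \left(-4977\right) = \left(2 + 50\right) \left(-4977\right) = 52 \left(-4977\right) = -258804$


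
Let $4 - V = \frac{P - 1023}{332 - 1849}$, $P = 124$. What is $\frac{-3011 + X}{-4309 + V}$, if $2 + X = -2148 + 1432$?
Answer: $\frac{5656893}{6531584} \approx 0.86608$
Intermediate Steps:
$X = -718$ ($X = -2 + \left(-2148 + 1432\right) = -2 - 716 = -718$)
$V = \frac{5169}{1517}$ ($V = 4 - \frac{124 - 1023}{332 - 1849} = 4 - - \frac{899}{-1517} = 4 - \left(-899\right) \left(- \frac{1}{1517}\right) = 4 - \frac{899}{1517} = \frac{5169}{1517} \approx 3.4074$)
$\frac{-3011 + X}{-4309 + V} = \frac{-3011 - 718}{-4309 + \frac{5169}{1517}} = - \frac{3729}{- \frac{6531584}{1517}} = \left(-3729\right) \left(- \frac{1517}{6531584}\right) = \frac{5656893}{6531584}$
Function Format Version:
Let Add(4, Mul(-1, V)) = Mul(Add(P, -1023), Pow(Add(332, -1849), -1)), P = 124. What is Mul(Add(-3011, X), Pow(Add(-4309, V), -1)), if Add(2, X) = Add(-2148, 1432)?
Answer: Rational(5656893, 6531584) ≈ 0.86608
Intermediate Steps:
X = -718 (X = Add(-2, Add(-2148, 1432)) = Add(-2, -716) = -718)
V = Rational(5169, 1517) (V = Add(4, Mul(-1, Mul(Add(124, -1023), Pow(Add(332, -1849), -1)))) = Add(4, Mul(-1, Mul(-899, Pow(-1517, -1)))) = Add(4, Mul(-1, Mul(-899, Rational(-1, 1517)))) = Add(4, Mul(-1, Rational(899, 1517))) = Add(4, Rational(-899, 1517)) = Rational(5169, 1517) ≈ 3.4074)
Mul(Add(-3011, X), Pow(Add(-4309, V), -1)) = Mul(Add(-3011, -718), Pow(Add(-4309, Rational(5169, 1517)), -1)) = Mul(-3729, Pow(Rational(-6531584, 1517), -1)) = Mul(-3729, Rational(-1517, 6531584)) = Rational(5656893, 6531584)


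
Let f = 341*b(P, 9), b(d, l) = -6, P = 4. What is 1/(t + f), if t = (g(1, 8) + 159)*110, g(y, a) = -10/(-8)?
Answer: 2/31163 ≈ 6.4179e-5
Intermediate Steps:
g(y, a) = 5/4 (g(y, a) = -10*(-⅛) = 5/4)
f = -2046 (f = 341*(-6) = -2046)
t = 35255/2 (t = (5/4 + 159)*110 = (641/4)*110 = 35255/2 ≈ 17628.)
1/(t + f) = 1/(35255/2 - 2046) = 1/(31163/2) = 2/31163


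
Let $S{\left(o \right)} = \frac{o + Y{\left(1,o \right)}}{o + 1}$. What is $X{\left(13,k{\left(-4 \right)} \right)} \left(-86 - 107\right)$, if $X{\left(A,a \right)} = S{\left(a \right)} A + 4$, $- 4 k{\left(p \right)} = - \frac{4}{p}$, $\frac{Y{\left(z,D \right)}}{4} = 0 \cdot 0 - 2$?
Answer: $26827$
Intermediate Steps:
$Y{\left(z,D \right)} = -8$ ($Y{\left(z,D \right)} = 4 \left(0 \cdot 0 - 2\right) = 4 \left(0 - 2\right) = 4 \left(-2\right) = -8$)
$S{\left(o \right)} = \frac{-8 + o}{1 + o}$ ($S{\left(o \right)} = \frac{o - 8}{o + 1} = \frac{-8 + o}{1 + o}$)
$k{\left(p \right)} = \frac{1}{p}$ ($k{\left(p \right)} = - \frac{\left(-4\right) \frac{1}{p}}{4} = \frac{1}{p}$)
$X{\left(A,a \right)} = 4 + \frac{A \left(-8 + a\right)}{1 + a}$ ($X{\left(A,a \right)} = \frac{-8 + a}{1 + a} A + 4 = \frac{A \left(-8 + a\right)}{1 + a} + 4 = 4 + \frac{A \left(-8 + a\right)}{1 + a}$)
$X{\left(13,k{\left(-4 \right)} \right)} \left(-86 - 107\right) = \frac{4 + \frac{4}{-4} + 13 \left(-8 + \frac{1}{-4}\right)}{1 + \frac{1}{-4}} \left(-86 - 107\right) = \frac{4 + 4 \left(- \frac{1}{4}\right) + 13 \left(-8 - \frac{1}{4}\right)}{1 - \frac{1}{4}} \left(-193\right) = \frac{4 - 1 + 13 \left(- \frac{33}{4}\right)}{\frac{3}{4}} \left(-193\right) = \frac{4 \left(4 - 1 - \frac{429}{4}\right)}{3} \left(-193\right) = \frac{4}{3} \left(- \frac{417}{4}\right) \left(-193\right) = \left(-139\right) \left(-193\right) = 26827$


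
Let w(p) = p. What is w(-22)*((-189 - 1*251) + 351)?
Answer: 1958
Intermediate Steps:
w(-22)*((-189 - 1*251) + 351) = -22*((-189 - 1*251) + 351) = -22*((-189 - 251) + 351) = -22*(-440 + 351) = -22*(-89) = 1958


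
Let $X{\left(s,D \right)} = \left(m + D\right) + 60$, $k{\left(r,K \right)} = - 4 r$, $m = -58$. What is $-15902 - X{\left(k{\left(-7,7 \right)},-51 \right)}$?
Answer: $-15853$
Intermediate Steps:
$X{\left(s,D \right)} = 2 + D$ ($X{\left(s,D \right)} = \left(-58 + D\right) + 60 = 2 + D$)
$-15902 - X{\left(k{\left(-7,7 \right)},-51 \right)} = -15902 - \left(2 - 51\right) = -15902 - -49 = -15902 + 49 = -15853$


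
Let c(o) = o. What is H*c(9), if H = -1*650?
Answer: -5850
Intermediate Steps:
H = -650
H*c(9) = -650*9 = -5850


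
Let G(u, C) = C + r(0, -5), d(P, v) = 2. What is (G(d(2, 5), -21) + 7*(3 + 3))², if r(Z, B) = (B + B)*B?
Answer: 5041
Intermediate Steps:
r(Z, B) = 2*B² (r(Z, B) = (2*B)*B = 2*B²)
G(u, C) = 50 + C (G(u, C) = C + 2*(-5)² = C + 2*25 = C + 50 = 50 + C)
(G(d(2, 5), -21) + 7*(3 + 3))² = ((50 - 21) + 7*(3 + 3))² = (29 + 7*6)² = (29 + 42)² = 71² = 5041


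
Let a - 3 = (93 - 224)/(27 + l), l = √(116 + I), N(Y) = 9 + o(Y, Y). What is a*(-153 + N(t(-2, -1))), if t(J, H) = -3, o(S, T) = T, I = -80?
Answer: 1568/11 ≈ 142.55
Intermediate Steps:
N(Y) = 9 + Y
l = 6 (l = √(116 - 80) = √36 = 6)
a = -32/33 (a = 3 + (93 - 224)/(27 + 6) = 3 - 131/33 = -32/33 ≈ -0.96970)
a*(-153 + N(t(-2, -1))) = -32*(-153 + (9 - 3))/33 = -32*(-153 + 6)/33 = -32/33*(-147) = 1568/11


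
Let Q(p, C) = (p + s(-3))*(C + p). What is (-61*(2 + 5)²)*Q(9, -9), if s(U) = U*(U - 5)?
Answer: 0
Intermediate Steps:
s(U) = U*(-5 + U)
Q(p, C) = (24 + p)*(C + p) (Q(p, C) = (p - 3*(-5 - 3))*(C + p) = (p - 3*(-8))*(C + p) = (p + 24)*(C + p) = (24 + p)*(C + p))
(-61*(2 + 5)²)*Q(9, -9) = (-61*(2 + 5)²)*(9² + 24*(-9) + 24*9 - 9*9) = (-61*7²)*(81 - 216 + 216 - 81) = -61*49*0 = -2989*0 = 0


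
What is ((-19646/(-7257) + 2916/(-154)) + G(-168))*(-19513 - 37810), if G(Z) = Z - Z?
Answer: 74257557196/79827 ≈ 9.3023e+5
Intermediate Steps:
G(Z) = 0
((-19646/(-7257) + 2916/(-154)) + G(-168))*(-19513 - 37810) = ((-19646/(-7257) + 2916/(-154)) + 0)*(-19513 - 37810) = ((-19646*(-1/7257) + 2916*(-1/154)) + 0)*(-57323) = ((19646/7257 - 1458/77) + 0)*(-57323) = (-9067964/558789 + 0)*(-57323) = -9067964/558789*(-57323) = 74257557196/79827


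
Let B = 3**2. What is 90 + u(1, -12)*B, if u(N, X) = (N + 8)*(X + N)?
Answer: -801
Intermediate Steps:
B = 9
u(N, X) = (8 + N)*(N + X)
90 + u(1, -12)*B = 90 + (1**2 + 8*1 + 8*(-12) + 1*(-12))*9 = 90 + (1 + 8 - 96 - 12)*9 = 90 - 99*9 = 90 - 891 = -801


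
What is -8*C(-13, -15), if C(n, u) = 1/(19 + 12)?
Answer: -8/31 ≈ -0.25806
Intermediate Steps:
C(n, u) = 1/31
-8*C(-13, -15) = -8*1/31 = -8/31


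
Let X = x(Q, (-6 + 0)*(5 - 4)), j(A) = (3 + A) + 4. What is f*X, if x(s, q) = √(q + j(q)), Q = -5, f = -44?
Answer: -44*I*√5 ≈ -98.387*I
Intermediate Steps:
j(A) = 7 + A
x(s, q) = √(7 + 2*q) (x(s, q) = √(q + (7 + q)) = √(7 + 2*q))
X = I*√5 (X = √(7 + 2*((-6 + 0)*(5 - 4))) = √(7 + 2*(-6*1)) = √(7 + 2*(-6)) = √(7 - 12) = √(-5) = I*√5 ≈ 2.2361*I)
f*X = -44*I*√5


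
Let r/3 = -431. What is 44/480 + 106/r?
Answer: 167/17240 ≈ 0.0096868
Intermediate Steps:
r = -1293 (r = 3*(-431) = -1293)
44/480 + 106/r = 44/480 + 106/(-1293) = 44*(1/480) + 106*(-1/1293) = 11/120 - 106/1293 = 167/17240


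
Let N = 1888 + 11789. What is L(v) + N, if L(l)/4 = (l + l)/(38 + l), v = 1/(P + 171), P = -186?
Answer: 7782205/569 ≈ 13677.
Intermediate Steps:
v = -1/15 (v = 1/(-186 + 171) = 1/(-15) = -1/15 ≈ -0.066667)
N = 13677
L(l) = 8*l/(38 + l) (L(l) = 4*((l + l)/(38 + l)) = 4*((2*l)/(38 + l)) = 4*(2*l/(38 + l)) = 8*l/(38 + l))
L(v) + N = 8*(-1/15)/(38 - 1/15) + 13677 = 8*(-1/15)/(569/15) + 13677 = 8*(-1/15)*(15/569) + 13677 = -8/569 + 13677 = 7782205/569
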